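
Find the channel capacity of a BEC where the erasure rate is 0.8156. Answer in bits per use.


C = 1 - epsilon = 1 - 0.8156 = 0.1844

0.1844 bits


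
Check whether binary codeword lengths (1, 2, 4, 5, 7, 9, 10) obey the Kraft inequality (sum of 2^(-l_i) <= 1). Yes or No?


Kraft sum = sum(2^(-l_i)) = 0.8545, need <= 1. Result: satisfied (a binary prefix-free code with these lengths exists)

Yes


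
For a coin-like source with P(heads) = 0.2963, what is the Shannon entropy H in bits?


H = -p*log2(p) - (1-p)*log2(1-p). -0.2963*log2(0.2963) = 0.519968; -0.7037*log2(0.7037) = 0.356753. H = 0.519968 + 0.356753 = 0.8767

0.8767 bits


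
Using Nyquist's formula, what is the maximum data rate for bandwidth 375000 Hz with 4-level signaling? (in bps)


Rate = 2 * B * log2(M) = 2 * 375000 * 2.0 = 1500000.0

1500000.0 bps


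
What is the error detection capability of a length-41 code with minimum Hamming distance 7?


Detection capability = d_min - 1 = 7 - 1 = 6

6 errors


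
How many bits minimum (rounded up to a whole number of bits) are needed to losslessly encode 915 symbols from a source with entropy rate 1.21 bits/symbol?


Minimum bits >= n * H = 915 * 1.21 = 1107.15, rounded up to a whole number of bits = 1108

1108 bits


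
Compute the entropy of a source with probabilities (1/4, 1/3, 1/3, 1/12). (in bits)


H = -sum(p_i * log2(p_i)). Terms: -(1/4)*log2(1/4) = 0.500000; -(1/3)*log2(1/3) = 0.528321; -(1/3)*log2(1/3) = 0.528321; -(1/12)*log2(1/12) = 0.298747. H = 0.500000 + 0.528321 + 0.528321 + 0.298747 = 1.8554

1.8554 bits


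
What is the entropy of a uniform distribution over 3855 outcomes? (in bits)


H = log2(n) = log2(3855) = 11.9125

11.9125 bits


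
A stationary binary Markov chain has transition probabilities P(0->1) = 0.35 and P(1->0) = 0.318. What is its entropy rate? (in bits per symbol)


Stationary distribution: pi_0 = p10/(p01+p10) = 0.476, pi_1 = 0.524. Entropy rate H' = pi_0*H(p01) + pi_1*H(p10) = 0.476*0.9341 + 0.524*0.9022 = 0.9174

0.9174 bits/symbol


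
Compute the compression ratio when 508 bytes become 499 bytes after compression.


Ratio = original / compressed = 508 / 499 = 1.018

1.018


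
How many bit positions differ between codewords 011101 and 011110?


Count differing positions: . . . . ^ ^ = 2 differences

2


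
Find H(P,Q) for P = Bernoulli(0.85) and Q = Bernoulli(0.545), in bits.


H(P,Q) = -p*log2(q) - (1-p)*log2(1-q). -0.85*log2(0.545) = 0.744321; -0.15*log2(0.455) = 0.170409. H(P,Q) = 0.744321 + 0.170409 = 0.9147

0.9147 bits


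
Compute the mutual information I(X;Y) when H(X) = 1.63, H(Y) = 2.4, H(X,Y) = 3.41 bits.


I(X;Y) = H(X) + H(Y) - H(X,Y) = 1.63 + 2.4 - 3.41 = 0.62

0.62 bits


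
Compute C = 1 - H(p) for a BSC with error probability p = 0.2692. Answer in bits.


H(p) = -p*log2(p) - (1-p)*log2(1-p) = -0.2692*log2(0.2692) - 0.7308*log2(0.7308) = 0.509663 + 0.330652 = 0.8403. C = 1 - H(p) = 1 - 0.8403 = 0.1597

0.1597 bits


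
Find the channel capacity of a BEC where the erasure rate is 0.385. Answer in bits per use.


C = 1 - epsilon = 1 - 0.385 = 0.615

0.615 bits


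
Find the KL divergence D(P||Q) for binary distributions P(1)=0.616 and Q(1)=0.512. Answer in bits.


KL = p*log2(p/q) + (1-p)*log2((1-p)/(1-q)) = 0.616*log2(0.616/0.512) + 0.384*log2(0.384/0.488) = 0.0316

0.0316 bits


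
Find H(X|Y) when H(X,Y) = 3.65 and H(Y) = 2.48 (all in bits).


H(X|Y) = H(X,Y) - H(Y) = 3.65 - 2.48 = 1.17

1.17 bits


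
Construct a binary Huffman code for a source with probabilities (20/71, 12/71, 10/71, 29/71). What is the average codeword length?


Huffman construction (repeatedly merge the two least-probable nodes; each merge adds 1 bit to every symbol beneath it): 10/71 + 12/71 = 22/71; 20/71 + 22/71 = 42/71; 29/71 + 42/71 = 1. Resulting codeword lengths (in the order the probabilities were given): (2, 3, 3, 1). L_avg = sum(p_i * l_i) = 20/71*2 + 12/71*3 + 10/71*3 + 29/71*1 = 135/71 = 1.9014

1.9014 bits


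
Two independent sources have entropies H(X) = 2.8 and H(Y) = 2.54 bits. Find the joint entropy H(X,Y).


For independent variables, H(X,Y) = H(X) + H(Y) = 2.8 + 2.54 = 5.34

5.34 bits


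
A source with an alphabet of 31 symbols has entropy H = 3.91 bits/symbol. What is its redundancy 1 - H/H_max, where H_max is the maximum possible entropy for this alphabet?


H_max = log2(K) = log2(31) = 4.9542 bits/symbol. Redundancy = 1 - H/H_max = 1 - 3.91/4.9542 = 1 - 0.7892 = 0.2108

0.2108


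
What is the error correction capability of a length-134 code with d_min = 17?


Correction capability = floor((d-1)/2) = floor((17-1)/2) = 8

8 errors


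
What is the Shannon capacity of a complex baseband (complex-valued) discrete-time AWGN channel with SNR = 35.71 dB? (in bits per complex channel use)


SNR_linear = 10^(35.71/10) = 3723.9171; C = log2(1 + SNR_linear) = log2(1 + 3723.9171) = 11.863

11.863 bits/channel use


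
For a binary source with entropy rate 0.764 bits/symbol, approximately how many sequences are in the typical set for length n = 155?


log2|A_typical| = nH = 155 * 0.764 = 118.42, so |A_typical| ~ 2^118.42 = 4.446e+35

4.446e+35


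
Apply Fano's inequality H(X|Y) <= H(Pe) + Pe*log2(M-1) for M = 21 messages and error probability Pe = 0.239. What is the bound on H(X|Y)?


H(Pe) = -Pe*log2(Pe) - (1-Pe)*log2(1-Pe) = -0.239*log2(0.239) - 0.761*log2(0.761) = 0.493515 + 0.299858 = 0.7934. Pe*log2(M-1) = 0.239*log2(20) = 1.032941. Bound = H(Pe) + Pe*log2(M-1) = 0.493515 + 0.299858 + 1.032941 = 1.8263

1.8263 bits


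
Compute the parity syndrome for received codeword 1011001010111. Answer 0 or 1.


Syndrome = XOR of all bits = 1 XOR 0 XOR 1 XOR 1 XOR 0 XOR 0 XOR 1 XOR 0 XOR 1 XOR 0 XOR 1 XOR 1 XOR 1 = 0

0


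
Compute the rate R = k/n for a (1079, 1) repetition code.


Rate = k/n = 1/1079

1/1079


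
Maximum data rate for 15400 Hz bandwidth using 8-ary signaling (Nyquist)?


Rate = 2 * B * log2(M) = 2 * 15400 * 3.0 = 92400.0

92400.0 bps


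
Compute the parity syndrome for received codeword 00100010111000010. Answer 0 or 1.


Syndrome = XOR of all bits = 0 XOR 0 XOR 1 XOR 0 XOR 0 XOR 0 XOR 1 XOR 0 XOR 1 XOR 1 XOR 1 XOR 0 XOR 0 XOR 0 XOR 0 XOR 1 XOR 0 = 0

0


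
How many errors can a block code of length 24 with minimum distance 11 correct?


Correction capability = floor((d-1)/2) = floor((11-1)/2) = 5

5 errors


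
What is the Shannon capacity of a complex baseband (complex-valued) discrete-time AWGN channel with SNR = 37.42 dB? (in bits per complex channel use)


SNR_linear = 10^(37.42/10) = 5520.7744; C = log2(1 + SNR_linear) = log2(1 + 5520.7744) = 12.4309

12.4309 bits/channel use


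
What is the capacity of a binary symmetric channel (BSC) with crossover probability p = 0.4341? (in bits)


H(p) = -p*log2(p) - (1-p)*log2(1-p) = -0.4341*log2(0.4341) - 0.5659*log2(0.5659) = 0.522613 + 0.464819 = 0.9874. C = 1 - H(p) = 1 - 0.9874 = 0.0126

0.0126 bits


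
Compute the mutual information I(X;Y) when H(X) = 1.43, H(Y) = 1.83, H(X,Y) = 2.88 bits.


I(X;Y) = H(X) + H(Y) - H(X,Y) = 1.43 + 1.83 - 2.88 = 0.38

0.38 bits


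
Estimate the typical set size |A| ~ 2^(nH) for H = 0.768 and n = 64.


log2|A_typical| = nH = 64 * 0.768 = 49.152, so |A_typical| ~ 2^49.152 = 6.255e+14

6.255e+14


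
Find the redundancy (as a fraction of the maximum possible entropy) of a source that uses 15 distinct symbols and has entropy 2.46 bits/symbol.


H_max = log2(K) = log2(15) = 3.9069 bits/symbol. Redundancy = 1 - H/H_max = 1 - 2.46/3.9069 = 1 - 0.6297 = 0.3703

0.3703


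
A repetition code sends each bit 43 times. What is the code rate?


Rate = k/n = 1/43

1/43


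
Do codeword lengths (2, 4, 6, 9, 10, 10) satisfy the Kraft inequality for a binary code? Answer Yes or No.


Kraft sum = sum(2^(-l_i)) = 0.332, need <= 1. Result: satisfied (a binary prefix-free code with these lengths exists)

Yes


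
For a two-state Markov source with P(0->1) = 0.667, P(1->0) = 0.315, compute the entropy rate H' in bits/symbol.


Stationary distribution: pi_0 = p10/(p01+p10) = 0.3208, pi_1 = 0.6792. Entropy rate H' = pi_0*H(p01) + pi_1*H(p10) = 0.3208*0.918 + 0.6792*0.8989 = 0.905

0.905 bits/symbol


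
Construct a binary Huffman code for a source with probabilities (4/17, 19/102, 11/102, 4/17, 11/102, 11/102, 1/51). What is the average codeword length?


Huffman construction (repeatedly merge the two least-probable nodes; each merge adds 1 bit to every symbol beneath it): 1/51 + 11/102 = 13/102; 11/102 + 11/102 = 11/51; 13/102 + 19/102 = 16/51; 11/51 + 4/17 = 23/51; 4/17 + 16/51 = 28/51; 23/51 + 28/51 = 1. Resulting codeword lengths (in the order the probabilities were given): (2, 3, 4, 2, 3, 3, 4). L_avg = sum(p_i * l_i) = 4/17*2 + 19/102*3 + 11/102*4 + 4/17*2 + 11/102*3 + 11/102*3 + 1/51*4 = 271/102 = 2.6569

2.6569 bits


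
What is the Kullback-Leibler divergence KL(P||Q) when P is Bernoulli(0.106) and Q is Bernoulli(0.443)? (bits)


KL = p*log2(p/q) + (1-p)*log2((1-p)/(1-q)) = 0.106*log2(0.106/0.443) + 0.894*log2(0.894/0.557) = 0.3915

0.3915 bits


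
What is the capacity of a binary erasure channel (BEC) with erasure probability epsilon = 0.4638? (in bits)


C = 1 - epsilon = 1 - 0.4638 = 0.5362

0.5362 bits


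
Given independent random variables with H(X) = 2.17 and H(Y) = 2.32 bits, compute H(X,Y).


For independent variables, H(X,Y) = H(X) + H(Y) = 2.17 + 2.32 = 4.49

4.49 bits


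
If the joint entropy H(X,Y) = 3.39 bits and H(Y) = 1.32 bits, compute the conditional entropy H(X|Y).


H(X|Y) = H(X,Y) - H(Y) = 3.39 - 1.32 = 2.07

2.07 bits


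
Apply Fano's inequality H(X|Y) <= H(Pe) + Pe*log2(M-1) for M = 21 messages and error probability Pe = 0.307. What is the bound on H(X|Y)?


H(Pe) = -Pe*log2(Pe) - (1-Pe)*log2(1-Pe) = -0.307*log2(0.307) - 0.693*log2(0.693) = 0.523033 + 0.366647 = 0.8897. Pe*log2(M-1) = 0.307*log2(20) = 1.326832. Bound = H(Pe) + Pe*log2(M-1) = 0.523033 + 0.366647 + 1.326832 = 2.2165

2.2165 bits


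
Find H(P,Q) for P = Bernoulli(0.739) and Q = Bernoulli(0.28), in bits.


H(P,Q) = -p*log2(q) - (1-p)*log2(1-q). -0.739*log2(0.28) = 1.357174; -0.261*log2(0.72) = 0.123696. H(P,Q) = 1.357174 + 0.123696 = 1.4809

1.4809 bits


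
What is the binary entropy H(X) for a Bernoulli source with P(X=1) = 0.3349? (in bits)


H = -p*log2(p) - (1-p)*log2(1-p). -0.3349*log2(0.3349) = 0.528538; -0.6651*log2(0.6651) = 0.391316. H = 0.528538 + 0.391316 = 0.9199

0.9199 bits


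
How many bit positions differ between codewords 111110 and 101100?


Count differing positions: . ^ . . ^ . = 2 differences

2


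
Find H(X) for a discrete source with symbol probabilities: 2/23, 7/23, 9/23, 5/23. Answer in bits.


H = -sum(p_i * log2(p_i)). Terms: -(2/23)*log2(2/23) = 0.306397; -(7/23)*log2(7/23) = 0.522324; -(9/23)*log2(9/23) = 0.529684; -(5/23)*log2(5/23) = 0.478616. H = 0.306397 + 0.522324 + 0.529684 + 0.478616 = 1.837

1.837 bits


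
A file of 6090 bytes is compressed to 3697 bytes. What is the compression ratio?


Ratio = original / compressed = 6090 / 3697 = 1.6473

1.6473


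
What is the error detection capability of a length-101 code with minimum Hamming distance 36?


Detection capability = d_min - 1 = 36 - 1 = 35

35 errors


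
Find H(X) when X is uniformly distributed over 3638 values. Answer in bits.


H = log2(n) = log2(3638) = 11.8289

11.8289 bits


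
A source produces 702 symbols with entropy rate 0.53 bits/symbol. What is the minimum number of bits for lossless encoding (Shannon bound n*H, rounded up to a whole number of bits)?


Minimum bits >= n * H = 702 * 0.53 = 372.06, rounded up to a whole number of bits = 373

373 bits


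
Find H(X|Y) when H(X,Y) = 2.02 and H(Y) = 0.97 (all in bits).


H(X|Y) = H(X,Y) - H(Y) = 2.02 - 0.97 = 1.05

1.05 bits


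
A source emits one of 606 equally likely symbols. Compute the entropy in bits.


H = log2(n) = log2(606) = 9.2432

9.2432 bits


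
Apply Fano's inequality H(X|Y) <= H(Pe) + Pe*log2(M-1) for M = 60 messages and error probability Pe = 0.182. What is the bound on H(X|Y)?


H(Pe) = -Pe*log2(Pe) - (1-Pe)*log2(1-Pe) = -0.182*log2(0.182) - 0.818*log2(0.818) = 0.447354 + 0.237079 = 0.6844. Pe*log2(M-1) = 0.182*log2(59) = 1.070641. Bound = H(Pe) + Pe*log2(M-1) = 0.447354 + 0.237079 + 1.070641 = 1.7551

1.7551 bits


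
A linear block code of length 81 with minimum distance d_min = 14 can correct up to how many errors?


Correction capability = floor((d-1)/2) = floor((14-1)/2) = 6

6 errors


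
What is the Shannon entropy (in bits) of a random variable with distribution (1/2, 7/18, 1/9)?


H = -sum(p_i * log2(p_i)). Terms: -(1/2)*log2(1/2) = 0.500000; -(7/18)*log2(7/18) = 0.529888; -(1/9)*log2(1/9) = 0.352214. H = 0.500000 + 0.529888 + 0.352214 = 1.3821

1.3821 bits


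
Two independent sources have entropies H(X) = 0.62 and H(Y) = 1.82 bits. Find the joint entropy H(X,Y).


For independent variables, H(X,Y) = H(X) + H(Y) = 0.62 + 1.82 = 2.44

2.44 bits


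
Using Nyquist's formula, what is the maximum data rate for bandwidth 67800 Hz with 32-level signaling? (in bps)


Rate = 2 * B * log2(M) = 2 * 67800 * 5.0 = 678000.0

678000.0 bps


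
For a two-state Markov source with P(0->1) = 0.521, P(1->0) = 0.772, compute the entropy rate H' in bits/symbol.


Stationary distribution: pi_0 = p10/(p01+p10) = 0.5971, pi_1 = 0.4029. Entropy rate H' = pi_0*H(p01) + pi_1*H(p10) = 0.5971*0.9987 + 0.4029*0.7745 = 0.9084

0.9084 bits/symbol


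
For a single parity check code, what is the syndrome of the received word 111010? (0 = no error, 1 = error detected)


Syndrome = XOR of all bits = 1 XOR 1 XOR 1 XOR 0 XOR 1 XOR 0 = 0

0


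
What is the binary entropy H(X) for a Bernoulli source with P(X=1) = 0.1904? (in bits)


H = -p*log2(p) - (1-p)*log2(1-p). -0.1904*log2(0.1904) = 0.455607; -0.8096*log2(0.8096) = 0.246700. H = 0.455607 + 0.246700 = 0.7023

0.7023 bits


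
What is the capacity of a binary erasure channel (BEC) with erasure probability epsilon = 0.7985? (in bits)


C = 1 - epsilon = 1 - 0.7985 = 0.2015

0.2015 bits


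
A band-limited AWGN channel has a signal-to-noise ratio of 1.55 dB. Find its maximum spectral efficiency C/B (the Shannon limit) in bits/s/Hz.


SNR_linear = 10^(1.55/10) = 1.4289; C/B = log2(1 + SNR_linear) = log2(1 + 1.4289) = 1.2803

1.2803 bits/s/Hz


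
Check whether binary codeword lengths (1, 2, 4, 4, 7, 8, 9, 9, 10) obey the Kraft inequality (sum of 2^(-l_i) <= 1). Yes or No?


Kraft sum = sum(2^(-l_i)) = 0.8916, need <= 1. Result: satisfied (a binary prefix-free code with these lengths exists)

Yes


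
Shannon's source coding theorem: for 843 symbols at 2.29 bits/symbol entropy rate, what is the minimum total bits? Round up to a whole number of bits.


Minimum bits >= n * H = 843 * 2.29 = 1930.47, rounded up to a whole number of bits = 1931

1931 bits


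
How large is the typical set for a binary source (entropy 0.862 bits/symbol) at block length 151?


log2|A_typical| = nH = 151 * 0.862 = 130.162, so |A_typical| ~ 2^130.162 = 1.523e+39

1.523e+39


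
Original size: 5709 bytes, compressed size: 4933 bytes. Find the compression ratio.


Ratio = original / compressed = 5709 / 4933 = 1.1573

1.1573


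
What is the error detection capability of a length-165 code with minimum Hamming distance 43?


Detection capability = d_min - 1 = 43 - 1 = 42

42 errors


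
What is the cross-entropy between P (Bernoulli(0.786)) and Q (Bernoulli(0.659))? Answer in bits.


H(P,Q) = -p*log2(q) - (1-p)*log2(1-q). -0.786*log2(0.659) = 0.472897; -0.214*log2(0.341) = 0.332161. H(P,Q) = 0.472897 + 0.332161 = 0.8051

0.8051 bits


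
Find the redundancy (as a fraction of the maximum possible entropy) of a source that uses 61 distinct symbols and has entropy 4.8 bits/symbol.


H_max = log2(K) = log2(61) = 5.9307 bits/symbol. Redundancy = 1 - H/H_max = 1 - 4.8/5.9307 = 1 - 0.8093 = 0.1907

0.1907


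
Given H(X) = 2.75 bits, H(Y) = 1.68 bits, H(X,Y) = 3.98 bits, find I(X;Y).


I(X;Y) = H(X) + H(Y) - H(X,Y) = 2.75 + 1.68 - 3.98 = 0.45

0.45 bits


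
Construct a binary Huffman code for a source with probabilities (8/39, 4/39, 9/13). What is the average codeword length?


Huffman construction (repeatedly merge the two least-probable nodes; each merge adds 1 bit to every symbol beneath it): 4/39 + 8/39 = 4/13; 4/13 + 9/13 = 1. Resulting codeword lengths (in the order the probabilities were given): (2, 2, 1). L_avg = sum(p_i * l_i) = 8/39*2 + 4/39*2 + 9/13*1 = 17/13 = 1.3077

1.3077 bits


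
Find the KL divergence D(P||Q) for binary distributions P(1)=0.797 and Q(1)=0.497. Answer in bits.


KL = p*log2(p/q) + (1-p)*log2((1-p)/(1-q)) = 0.797*log2(0.797/0.497) + 0.203*log2(0.203/0.503) = 0.2773

0.2773 bits


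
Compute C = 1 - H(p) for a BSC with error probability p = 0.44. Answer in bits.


H(p) = -p*log2(p) - (1-p)*log2(1-p) = -0.44*log2(0.44) - 0.56*log2(0.56) = 0.521147 + 0.468441 = 0.9896. C = 1 - H(p) = 1 - 0.9896 = 0.0104

0.0104 bits


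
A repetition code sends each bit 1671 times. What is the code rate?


Rate = k/n = 1/1671

1/1671


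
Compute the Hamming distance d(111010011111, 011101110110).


Count differing positions: ^ . . ^ ^ ^ ^ . ^ . . ^ = 7 differences

7


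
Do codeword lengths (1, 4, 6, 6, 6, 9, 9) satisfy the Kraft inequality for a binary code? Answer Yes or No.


Kraft sum = sum(2^(-l_i)) = 0.6133, need <= 1. Result: satisfied (a binary prefix-free code with these lengths exists)

Yes


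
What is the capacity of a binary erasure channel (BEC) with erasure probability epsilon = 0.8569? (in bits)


C = 1 - epsilon = 1 - 0.8569 = 0.1431

0.1431 bits


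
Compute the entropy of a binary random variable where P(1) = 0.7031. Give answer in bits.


H = -p*log2(p) - (1-p)*log2(1-p). -0.7031*log2(0.7031) = 0.357314; -0.2969*log2(0.2969) = 0.520154. H = 0.357314 + 0.520154 = 0.8775

0.8775 bits


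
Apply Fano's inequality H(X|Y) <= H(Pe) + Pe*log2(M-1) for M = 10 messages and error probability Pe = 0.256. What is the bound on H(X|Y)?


H(Pe) = -Pe*log2(Pe) - (1-Pe)*log2(1-Pe) = -0.256*log2(0.256) - 0.744*log2(0.744) = 0.503241 + 0.317409 = 0.8207. Pe*log2(M-1) = 0.256*log2(9) = 0.811501. Bound = H(Pe) + Pe*log2(M-1) = 0.503241 + 0.317409 + 0.811501 = 1.6322

1.6322 bits


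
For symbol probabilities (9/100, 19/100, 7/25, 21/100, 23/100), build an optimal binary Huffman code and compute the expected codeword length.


Huffman construction (repeatedly merge the two least-probable nodes; each merge adds 1 bit to every symbol beneath it): 9/100 + 19/100 = 7/25; 21/100 + 23/100 = 11/25; 7/25 + 7/25 = 14/25; 11/25 + 14/25 = 1. Resulting codeword lengths (in the order the probabilities were given): (3, 3, 2, 2, 2). L_avg = sum(p_i * l_i) = 9/100*3 + 19/100*3 + 7/25*2 + 21/100*2 + 23/100*2 = 57/25 = 2.28

2.28 bits


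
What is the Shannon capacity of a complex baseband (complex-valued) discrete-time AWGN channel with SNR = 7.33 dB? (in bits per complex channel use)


SNR_linear = 10^(7.33/10) = 5.4075; C = log2(1 + SNR_linear) = log2(1 + 5.4075) = 2.6798

2.6798 bits/channel use


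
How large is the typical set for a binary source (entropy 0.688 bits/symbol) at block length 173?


log2|A_typical| = nH = 173 * 0.688 = 119.024, so |A_typical| ~ 2^119.024 = 6.758e+35

6.758e+35


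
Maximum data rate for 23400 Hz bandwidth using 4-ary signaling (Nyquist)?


Rate = 2 * B * log2(M) = 2 * 23400 * 2.0 = 93600.0

93600.0 bps


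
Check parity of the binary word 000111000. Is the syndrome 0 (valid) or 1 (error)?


Syndrome = XOR of all bits = 0 XOR 0 XOR 0 XOR 1 XOR 1 XOR 1 XOR 0 XOR 0 XOR 0 = 1

1


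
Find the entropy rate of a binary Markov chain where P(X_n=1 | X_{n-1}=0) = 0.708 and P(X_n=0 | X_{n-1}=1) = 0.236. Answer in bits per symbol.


Stationary distribution: pi_0 = p10/(p01+p10) = 0.25, pi_1 = 0.75. Entropy rate H' = pi_0*H(p01) + pi_1*H(p10) = 0.25*0.8713 + 0.75*0.7883 = 0.8091

0.8091 bits/symbol


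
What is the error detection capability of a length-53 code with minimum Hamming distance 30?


Detection capability = d_min - 1 = 30 - 1 = 29

29 errors


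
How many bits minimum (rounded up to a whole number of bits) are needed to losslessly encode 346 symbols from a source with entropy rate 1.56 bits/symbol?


Minimum bits >= n * H = 346 * 1.56 = 539.76, rounded up to a whole number of bits = 540

540 bits


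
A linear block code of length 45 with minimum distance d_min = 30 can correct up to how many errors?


Correction capability = floor((d-1)/2) = floor((30-1)/2) = 14

14 errors


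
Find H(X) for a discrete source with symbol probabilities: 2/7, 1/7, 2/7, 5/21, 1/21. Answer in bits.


H = -sum(p_i * log2(p_i)). Terms: -(2/7)*log2(2/7) = 0.516387; -(1/7)*log2(1/7) = 0.401051; -(2/7)*log2(2/7) = 0.516387; -(5/21)*log2(5/21) = 0.492950; -(1/21)*log2(1/21) = 0.209158. H = 0.516387 + 0.401051 + 0.516387 + 0.492950 + 0.209158 = 2.1359

2.1359 bits


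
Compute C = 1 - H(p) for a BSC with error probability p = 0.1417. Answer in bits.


H(p) = -p*log2(p) - (1-p)*log2(1-p) = -0.1417*log2(0.1417) - 0.8583*log2(0.8583) = 0.399465 + 0.189209 = 0.5887. C = 1 - H(p) = 1 - 0.5887 = 0.4113

0.4113 bits


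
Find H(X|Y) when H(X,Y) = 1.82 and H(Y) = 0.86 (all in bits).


H(X|Y) = H(X,Y) - H(Y) = 1.82 - 0.86 = 0.96

0.96 bits


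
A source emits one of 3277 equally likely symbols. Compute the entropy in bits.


H = log2(n) = log2(3277) = 11.6782

11.6782 bits


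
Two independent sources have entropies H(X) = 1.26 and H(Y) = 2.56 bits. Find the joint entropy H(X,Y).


For independent variables, H(X,Y) = H(X) + H(Y) = 1.26 + 2.56 = 3.82

3.82 bits


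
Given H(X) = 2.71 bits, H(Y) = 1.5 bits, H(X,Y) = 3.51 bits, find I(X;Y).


I(X;Y) = H(X) + H(Y) - H(X,Y) = 2.71 + 1.5 - 3.51 = 0.7

0.7 bits


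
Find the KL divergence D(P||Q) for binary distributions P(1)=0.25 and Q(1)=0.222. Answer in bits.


KL = p*log2(p/q) + (1-p)*log2((1-p)/(1-q)) = 0.25*log2(0.25/0.222) + 0.75*log2(0.75/0.778) = 0.0032

0.0032 bits


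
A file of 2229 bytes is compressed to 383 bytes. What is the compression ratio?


Ratio = original / compressed = 2229 / 383 = 5.8198

5.8198


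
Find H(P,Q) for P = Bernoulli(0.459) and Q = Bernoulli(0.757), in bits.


H(P,Q) = -p*log2(q) - (1-p)*log2(1-q). -0.459*log2(0.757) = 0.184350; -0.541*log2(0.243) = 1.104166. H(P,Q) = 0.184350 + 1.104166 = 1.2885

1.2885 bits


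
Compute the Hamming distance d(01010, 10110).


Count differing positions: ^ ^ ^ . . = 3 differences

3


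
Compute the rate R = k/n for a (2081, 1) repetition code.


Rate = k/n = 1/2081

1/2081


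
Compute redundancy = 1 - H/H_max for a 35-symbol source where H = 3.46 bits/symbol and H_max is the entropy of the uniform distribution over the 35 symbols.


H_max = log2(K) = log2(35) = 5.1293 bits/symbol. Redundancy = 1 - H/H_max = 1 - 3.46/5.1293 = 1 - 0.6746 = 0.3254

0.3254


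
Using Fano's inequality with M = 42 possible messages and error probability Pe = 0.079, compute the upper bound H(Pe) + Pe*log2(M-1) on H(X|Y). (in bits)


H(Pe) = -Pe*log2(Pe) - (1-Pe)*log2(1-Pe) = -0.079*log2(0.079) - 0.921*log2(0.921) = 0.289298 + 0.109348 = 0.3986. Pe*log2(M-1) = 0.079*log2(41) = 0.423247. Bound = H(Pe) + Pe*log2(M-1) = 0.289298 + 0.109348 + 0.423247 = 0.8219

0.8219 bits


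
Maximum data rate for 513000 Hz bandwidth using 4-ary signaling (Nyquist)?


Rate = 2 * B * log2(M) = 2 * 513000 * 2.0 = 2052000.0

2052000.0 bps


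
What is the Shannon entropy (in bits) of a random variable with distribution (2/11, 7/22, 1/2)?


H = -sum(p_i * log2(p_i)). Terms: -(2/11)*log2(2/11) = 0.447169; -(7/22)*log2(7/22) = 0.525661; -(1/2)*log2(1/2) = 0.500000. H = 0.447169 + 0.525661 + 0.500000 = 1.4728

1.4728 bits


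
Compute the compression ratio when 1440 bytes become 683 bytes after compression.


Ratio = original / compressed = 1440 / 683 = 2.1083

2.1083


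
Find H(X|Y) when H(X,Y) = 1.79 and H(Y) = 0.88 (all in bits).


H(X|Y) = H(X,Y) - H(Y) = 1.79 - 0.88 = 0.91

0.91 bits


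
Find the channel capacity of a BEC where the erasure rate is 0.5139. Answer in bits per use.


C = 1 - epsilon = 1 - 0.5139 = 0.4861

0.4861 bits


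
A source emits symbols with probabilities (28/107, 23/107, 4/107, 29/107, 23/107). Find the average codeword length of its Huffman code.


Huffman construction (repeatedly merge the two least-probable nodes; each merge adds 1 bit to every symbol beneath it): 4/107 + 23/107 = 27/107; 23/107 + 27/107 = 50/107; 28/107 + 29/107 = 57/107; 50/107 + 57/107 = 1. Resulting codeword lengths (in the order the probabilities were given): (2, 3, 3, 2, 2). L_avg = sum(p_i * l_i) = 28/107*2 + 23/107*3 + 4/107*3 + 29/107*2 + 23/107*2 = 241/107 = 2.2523

2.2523 bits


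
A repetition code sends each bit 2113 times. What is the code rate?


Rate = k/n = 1/2113

1/2113


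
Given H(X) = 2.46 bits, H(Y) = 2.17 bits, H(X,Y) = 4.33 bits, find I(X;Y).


I(X;Y) = H(X) + H(Y) - H(X,Y) = 2.46 + 2.17 - 4.33 = 0.3

0.3 bits


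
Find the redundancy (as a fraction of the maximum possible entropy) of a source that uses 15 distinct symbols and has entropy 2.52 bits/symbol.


H_max = log2(K) = log2(15) = 3.9069 bits/symbol. Redundancy = 1 - H/H_max = 1 - 2.52/3.9069 = 1 - 0.645 = 0.355

0.355


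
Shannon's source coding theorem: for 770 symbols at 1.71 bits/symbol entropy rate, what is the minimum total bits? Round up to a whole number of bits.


Minimum bits >= n * H = 770 * 1.71 = 1316.7, rounded up to a whole number of bits = 1317

1317 bits


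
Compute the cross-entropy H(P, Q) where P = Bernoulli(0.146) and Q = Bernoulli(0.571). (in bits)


H(P,Q) = -p*log2(q) - (1-p)*log2(1-q). -0.146*log2(0.571) = 0.118032; -0.854*log2(0.429) = 1.042692. H(P,Q) = 0.118032 + 1.042692 = 1.1607

1.1607 bits


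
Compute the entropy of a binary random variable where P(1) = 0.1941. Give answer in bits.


H = -p*log2(p) - (1-p)*log2(1-p). -0.1941*log2(0.1941) = 0.459071; -0.8059*log2(0.8059) = 0.250899. H = 0.459071 + 0.250899 = 0.71

0.71 bits


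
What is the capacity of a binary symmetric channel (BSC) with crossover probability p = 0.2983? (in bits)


H(p) = -p*log2(p) - (1-p)*log2(1-p) = -0.2983*log2(0.2983) - 0.7017*log2(0.7017) = 0.520582 + 0.358620 = 0.8792. C = 1 - H(p) = 1 - 0.8792 = 0.1208

0.1208 bits


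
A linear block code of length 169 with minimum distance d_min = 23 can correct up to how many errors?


Correction capability = floor((d-1)/2) = floor((23-1)/2) = 11

11 errors


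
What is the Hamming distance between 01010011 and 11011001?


Count differing positions: ^ . . . ^ . ^ . = 3 differences

3


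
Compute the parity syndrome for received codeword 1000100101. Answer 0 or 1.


Syndrome = XOR of all bits = 1 XOR 0 XOR 0 XOR 0 XOR 1 XOR 0 XOR 0 XOR 1 XOR 0 XOR 1 = 0

0


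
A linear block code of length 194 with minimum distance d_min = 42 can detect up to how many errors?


Detection capability = d_min - 1 = 42 - 1 = 41

41 errors


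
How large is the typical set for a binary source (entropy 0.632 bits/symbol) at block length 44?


log2|A_typical| = nH = 44 * 0.632 = 27.808, so |A_typical| ~ 2^27.808 = 2.350e+08

2.350e+08


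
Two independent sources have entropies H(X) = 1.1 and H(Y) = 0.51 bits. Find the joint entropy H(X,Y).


For independent variables, H(X,Y) = H(X) + H(Y) = 1.1 + 0.51 = 1.61

1.61 bits


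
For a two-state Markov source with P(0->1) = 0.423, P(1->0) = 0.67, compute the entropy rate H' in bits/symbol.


Stationary distribution: pi_0 = p10/(p01+p10) = 0.613, pi_1 = 0.387. Entropy rate H' = pi_0*H(p01) + pi_1*H(p10) = 0.613*0.9828 + 0.387*0.9149 = 0.9565

0.9565 bits/symbol


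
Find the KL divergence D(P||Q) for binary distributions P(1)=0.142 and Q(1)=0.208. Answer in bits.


KL = p*log2(p/q) + (1-p)*log2((1-p)/(1-q)) = 0.142*log2(0.142/0.208) + 0.858*log2(0.858/0.792) = 0.0209

0.0209 bits


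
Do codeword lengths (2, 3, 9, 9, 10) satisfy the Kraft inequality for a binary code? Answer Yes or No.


Kraft sum = sum(2^(-l_i)) = 0.3799, need <= 1. Result: satisfied (a binary prefix-free code with these lengths exists)

Yes


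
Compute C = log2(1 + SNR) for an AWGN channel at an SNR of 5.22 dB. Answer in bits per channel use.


SNR_linear = 10^(5.22/10) = 3.3266; C = log2(1 + SNR_linear) = log2(1 + 3.3266) = 2.1132

2.1132 bits/channel use


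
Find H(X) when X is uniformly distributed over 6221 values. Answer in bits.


H = log2(n) = log2(6221) = 12.6029

12.6029 bits


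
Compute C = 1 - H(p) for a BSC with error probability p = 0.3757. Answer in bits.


H(p) = -p*log2(p) - (1-p)*log2(1-p) = -0.3757*log2(0.3757) - 0.6243*log2(0.6243) = 0.530619 + 0.424330 = 0.9549. C = 1 - H(p) = 1 - 0.9549 = 0.0451

0.0451 bits


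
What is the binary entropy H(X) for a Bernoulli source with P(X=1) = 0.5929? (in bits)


H = -p*log2(p) - (1-p)*log2(1-p). -0.5929*log2(0.5929) = 0.447129; -0.4071*log2(0.4071) = 0.527823. H = 0.447129 + 0.527823 = 0.975

0.975 bits


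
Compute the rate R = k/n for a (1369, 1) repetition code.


Rate = k/n = 1/1369

1/1369


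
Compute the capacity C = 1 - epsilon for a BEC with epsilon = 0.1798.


C = 1 - epsilon = 1 - 0.1798 = 0.8202

0.8202 bits


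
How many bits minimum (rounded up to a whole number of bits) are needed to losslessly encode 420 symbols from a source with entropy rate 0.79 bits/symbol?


Minimum bits >= n * H = 420 * 0.79 = 331.8, rounded up to a whole number of bits = 332

332 bits


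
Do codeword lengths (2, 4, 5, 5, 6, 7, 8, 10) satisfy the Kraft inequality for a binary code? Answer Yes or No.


Kraft sum = sum(2^(-l_i)) = 0.4033, need <= 1. Result: satisfied (a binary prefix-free code with these lengths exists)

Yes


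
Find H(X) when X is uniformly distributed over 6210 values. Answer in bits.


H = log2(n) = log2(6210) = 12.6004

12.6004 bits


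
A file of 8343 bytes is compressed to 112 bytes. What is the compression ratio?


Ratio = original / compressed = 8343 / 112 = 74.4911

74.4911


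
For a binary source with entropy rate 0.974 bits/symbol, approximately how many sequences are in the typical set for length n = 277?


log2|A_typical| = nH = 277 * 0.974 = 269.798, so |A_typical| ~ 2^269.798 = 1.649e+81

1.649e+81


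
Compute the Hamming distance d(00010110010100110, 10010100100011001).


Count differing positions: ^ . . . . . ^ . ^ ^ . ^ ^ ^ ^ ^ ^ = 10 differences

10


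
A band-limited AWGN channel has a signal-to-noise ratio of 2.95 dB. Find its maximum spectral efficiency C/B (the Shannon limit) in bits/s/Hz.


SNR_linear = 10^(2.95/10) = 1.9724; C/B = log2(1 + SNR_linear) = log2(1 + 1.9724) = 1.5716

1.5716 bits/s/Hz


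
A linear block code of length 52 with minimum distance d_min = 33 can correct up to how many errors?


Correction capability = floor((d-1)/2) = floor((33-1)/2) = 16

16 errors


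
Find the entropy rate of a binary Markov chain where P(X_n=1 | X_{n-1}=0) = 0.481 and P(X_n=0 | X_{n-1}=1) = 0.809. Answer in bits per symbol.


Stationary distribution: pi_0 = p10/(p01+p10) = 0.6271, pi_1 = 0.3729. Entropy rate H' = pi_0*H(p01) + pi_1*H(p10) = 0.6271*0.999 + 0.3729*0.7036 = 0.8888

0.8888 bits/symbol


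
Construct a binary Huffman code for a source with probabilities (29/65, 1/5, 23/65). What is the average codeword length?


Huffman construction (repeatedly merge the two least-probable nodes; each merge adds 1 bit to every symbol beneath it): 1/5 + 23/65 = 36/65; 29/65 + 36/65 = 1. Resulting codeword lengths (in the order the probabilities were given): (1, 2, 2). L_avg = sum(p_i * l_i) = 29/65*1 + 1/5*2 + 23/65*2 = 101/65 = 1.5538

1.5538 bits


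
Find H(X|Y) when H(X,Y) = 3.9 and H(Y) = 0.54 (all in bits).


H(X|Y) = H(X,Y) - H(Y) = 3.9 - 0.54 = 3.36

3.36 bits


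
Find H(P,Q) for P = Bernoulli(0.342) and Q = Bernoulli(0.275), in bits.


H(P,Q) = -p*log2(q) - (1-p)*log2(1-q). -0.342*log2(0.275) = 0.636974; -0.658*log2(0.725) = 0.305277. H(P,Q) = 0.636974 + 0.305277 = 0.9423

0.9423 bits


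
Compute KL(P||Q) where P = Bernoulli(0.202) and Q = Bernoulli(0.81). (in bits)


KL = p*log2(p/q) + (1-p)*log2((1-p)/(1-q)) = 0.202*log2(0.202/0.81) + 0.798*log2(0.798/0.19) = 1.2475

1.2475 bits


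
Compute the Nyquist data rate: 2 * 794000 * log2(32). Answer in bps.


Rate = 2 * B * log2(M) = 2 * 794000 * 5.0 = 7940000.0

7940000.0 bps


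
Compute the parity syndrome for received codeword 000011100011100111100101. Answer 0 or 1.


Syndrome = XOR of all bits = 0 XOR 0 XOR 0 XOR 0 XOR 1 XOR 1 XOR 1 XOR 0 XOR 0 XOR 0 XOR 1 XOR 1 XOR 1 XOR 0 XOR 0 XOR 1 XOR 1 XOR 1 XOR 1 XOR 0 XOR 0 XOR 1 XOR 0 XOR 1 = 0

0


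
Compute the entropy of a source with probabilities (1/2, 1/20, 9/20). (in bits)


H = -sum(p_i * log2(p_i)). Terms: -(1/2)*log2(1/2) = 0.500000; -(1/20)*log2(1/20) = 0.216096; -(9/20)*log2(9/20) = 0.518401. H = 0.500000 + 0.216096 + 0.518401 = 1.2345

1.2345 bits


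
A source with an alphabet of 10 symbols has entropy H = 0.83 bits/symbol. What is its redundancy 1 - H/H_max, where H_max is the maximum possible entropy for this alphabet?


H_max = log2(K) = log2(10) = 3.3219 bits/symbol. Redundancy = 1 - H/H_max = 1 - 0.83/3.3219 = 1 - 0.2499 = 0.7501

0.7501


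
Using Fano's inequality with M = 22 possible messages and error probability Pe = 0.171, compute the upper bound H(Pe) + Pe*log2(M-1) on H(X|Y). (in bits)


H(Pe) = -Pe*log2(Pe) - (1-Pe)*log2(1-Pe) = -0.171*log2(0.171) - 0.829*log2(0.829) = 0.435696 + 0.224291 = 0.66. Pe*log2(M-1) = 0.171*log2(21) = 0.751086. Bound = H(Pe) + Pe*log2(M-1) = 0.435696 + 0.224291 + 0.751086 = 1.4111

1.4111 bits


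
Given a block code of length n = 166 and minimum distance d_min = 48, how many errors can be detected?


Detection capability = d_min - 1 = 48 - 1 = 47

47 errors


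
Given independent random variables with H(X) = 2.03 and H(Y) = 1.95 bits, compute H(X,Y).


For independent variables, H(X,Y) = H(X) + H(Y) = 2.03 + 1.95 = 3.98

3.98 bits


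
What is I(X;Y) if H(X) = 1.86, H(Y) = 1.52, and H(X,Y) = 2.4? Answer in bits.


I(X;Y) = H(X) + H(Y) - H(X,Y) = 1.86 + 1.52 - 2.4 = 0.98

0.98 bits


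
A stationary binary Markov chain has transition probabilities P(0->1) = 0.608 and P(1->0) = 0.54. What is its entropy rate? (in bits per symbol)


Stationary distribution: pi_0 = p10/(p01+p10) = 0.4704, pi_1 = 0.5296. Entropy rate H' = pi_0*H(p01) + pi_1*H(p10) = 0.4704*0.9661 + 0.5296*0.9954 = 0.9816

0.9816 bits/symbol


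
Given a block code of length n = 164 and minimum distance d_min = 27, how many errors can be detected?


Detection capability = d_min - 1 = 27 - 1 = 26

26 errors


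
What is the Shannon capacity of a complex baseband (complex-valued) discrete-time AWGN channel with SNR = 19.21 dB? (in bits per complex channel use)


SNR_linear = 10^(19.21/10) = 83.3681; C = log2(1 + SNR_linear) = log2(1 + 83.3681) = 6.3986

6.3986 bits/channel use


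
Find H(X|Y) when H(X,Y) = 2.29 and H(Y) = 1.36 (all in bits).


H(X|Y) = H(X,Y) - H(Y) = 2.29 - 1.36 = 0.93

0.93 bits


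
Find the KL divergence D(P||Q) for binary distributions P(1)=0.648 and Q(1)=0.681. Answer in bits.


KL = p*log2(p/q) + (1-p)*log2((1-p)/(1-q)) = 0.648*log2(0.648/0.681) + 0.352*log2(0.352/0.319) = 0.0036

0.0036 bits


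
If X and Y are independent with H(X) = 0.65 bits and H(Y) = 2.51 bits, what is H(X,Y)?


For independent variables, H(X,Y) = H(X) + H(Y) = 0.65 + 2.51 = 3.16

3.16 bits


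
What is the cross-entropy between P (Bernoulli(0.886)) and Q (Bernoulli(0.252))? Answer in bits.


H(P,Q) = -p*log2(q) - (1-p)*log2(1-q). -0.886*log2(0.252) = 1.761815; -0.114*log2(0.748) = 0.047753. H(P,Q) = 1.761815 + 0.047753 = 1.8096

1.8096 bits


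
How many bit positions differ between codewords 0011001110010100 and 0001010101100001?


Count differing positions: . . ^ . . ^ ^ . ^ ^ ^ ^ . ^ . ^ = 9 differences

9


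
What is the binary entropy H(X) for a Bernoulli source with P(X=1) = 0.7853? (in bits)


H = -p*log2(p) - (1-p)*log2(1-p). -0.7853*log2(0.7853) = 0.273822; -0.2147*log2(0.2147) = 0.476549. H = 0.273822 + 0.476549 = 0.7504

0.7504 bits


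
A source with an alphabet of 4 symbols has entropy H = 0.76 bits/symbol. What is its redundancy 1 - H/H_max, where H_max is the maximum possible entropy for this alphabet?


H_max = log2(K) = log2(4) = 2.0 bits/symbol. Redundancy = 1 - H/H_max = 1 - 0.76/2.0 = 1 - 0.38 = 0.62

0.62


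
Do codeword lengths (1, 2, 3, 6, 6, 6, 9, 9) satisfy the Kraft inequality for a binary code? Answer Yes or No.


Kraft sum = sum(2^(-l_i)) = 0.9258, need <= 1. Result: satisfied (a binary prefix-free code with these lengths exists)

Yes


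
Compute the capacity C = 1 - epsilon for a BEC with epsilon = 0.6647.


C = 1 - epsilon = 1 - 0.6647 = 0.3353

0.3353 bits


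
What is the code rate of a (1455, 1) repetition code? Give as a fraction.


Rate = k/n = 1/1455

1/1455


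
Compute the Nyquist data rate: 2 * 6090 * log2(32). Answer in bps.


Rate = 2 * B * log2(M) = 2 * 6090 * 5.0 = 60900.0

60900.0 bps


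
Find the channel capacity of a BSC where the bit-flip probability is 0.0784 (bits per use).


H(p) = -p*log2(p) - (1-p)*log2(1-p) = -0.0784*log2(0.0784) - 0.9216*log2(0.9216) = 0.287963 + 0.108553 = 0.3965. C = 1 - H(p) = 1 - 0.3965 = 0.6035

0.6035 bits


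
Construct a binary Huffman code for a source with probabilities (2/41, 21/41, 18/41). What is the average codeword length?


Huffman construction (repeatedly merge the two least-probable nodes; each merge adds 1 bit to every symbol beneath it): 2/41 + 18/41 = 20/41; 20/41 + 21/41 = 1. Resulting codeword lengths (in the order the probabilities were given): (2, 1, 2). L_avg = sum(p_i * l_i) = 2/41*2 + 21/41*1 + 18/41*2 = 61/41 = 1.4878

1.4878 bits


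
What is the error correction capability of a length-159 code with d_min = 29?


Correction capability = floor((d-1)/2) = floor((29-1)/2) = 14

14 errors


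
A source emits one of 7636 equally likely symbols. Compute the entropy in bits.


H = log2(n) = log2(7636) = 12.8986

12.8986 bits


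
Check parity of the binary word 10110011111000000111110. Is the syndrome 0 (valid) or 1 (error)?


Syndrome = XOR of all bits = 1 XOR 0 XOR 1 XOR 1 XOR 0 XOR 0 XOR 1 XOR 1 XOR 1 XOR 1 XOR 1 XOR 0 XOR 0 XOR 0 XOR 0 XOR 0 XOR 0 XOR 1 XOR 1 XOR 1 XOR 1 XOR 1 XOR 0 = 1

1


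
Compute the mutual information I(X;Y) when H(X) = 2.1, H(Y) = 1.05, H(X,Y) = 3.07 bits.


I(X;Y) = H(X) + H(Y) - H(X,Y) = 2.1 + 1.05 - 3.07 = 0.08

0.08 bits


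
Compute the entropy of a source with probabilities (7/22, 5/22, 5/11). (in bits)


H = -sum(p_i * log2(p_i)). Terms: -(7/22)*log2(7/22) = 0.525661; -(5/22)*log2(5/22) = 0.485796; -(5/11)*log2(5/11) = 0.517047. H = 0.525661 + 0.485796 + 0.517047 = 1.5285

1.5285 bits


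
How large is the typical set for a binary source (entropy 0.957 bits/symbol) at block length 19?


log2|A_typical| = nH = 19 * 0.957 = 18.183, so |A_typical| ~ 2^18.183 = 2.976e+05

2.976e+05


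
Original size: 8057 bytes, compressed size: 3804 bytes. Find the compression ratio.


Ratio = original / compressed = 8057 / 3804 = 2.118

2.118


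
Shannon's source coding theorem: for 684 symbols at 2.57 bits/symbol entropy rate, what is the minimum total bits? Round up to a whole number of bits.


Minimum bits >= n * H = 684 * 2.57 = 1757.88, rounded up to a whole number of bits = 1758

1758 bits
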